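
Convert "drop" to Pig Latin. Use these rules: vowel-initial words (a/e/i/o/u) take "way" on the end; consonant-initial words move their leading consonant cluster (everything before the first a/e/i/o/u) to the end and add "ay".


Word: "drop"
Starts with consonant(s) → move to end, add 'ay'
Consonant cluster: "dr"
Pig Latin = "opdray"


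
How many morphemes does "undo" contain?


Word: "undo"
Morphemes: un- / do
Each morpheme carries meaning
= 2 morphemes


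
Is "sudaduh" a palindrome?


Word: "sudaduh"
Reversed: "hudadus"
Forward == Backward? sudaduh != hudadus
Palindrome = No


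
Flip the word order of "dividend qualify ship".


Original: "dividend qualify ship"
Words (1..n): dividend | qualify | ship
Reversed (n..1): ship | qualify | dividend
Result = "ship qualify dividend"


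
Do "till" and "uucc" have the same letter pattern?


Pattern of "till": [0, 1, 2, 2]
Pattern of "uucc": [0, 0, 1, 1]
Patterns do not match
Same pattern = No


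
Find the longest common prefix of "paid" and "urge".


Word 1: "paid"
Word 2: "urge"
Comparing from start:
  Pos 0: 'p' != 'u' (stop)
LCP = "" (length 0)


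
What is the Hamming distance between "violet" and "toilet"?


Comparing character by character (same length = 6):
  Pos 0: 'v' vs 't' !=
  Pos 1: 'i' vs 'o' !=
  Pos 2: 'o' vs 'i' !=
  Pos 3: 'l' vs 'l' =
  Pos 4: 'e' vs 'e' =
  Pos 5: 't' vs 't' =
Hamming distance = 3


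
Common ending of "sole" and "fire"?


Word 1: "sole"
Word 2: "fire"
Comparing from end:
  Pos -1: 'e' == 'e'
  Pos -2: 'l' != 'r' (stop)
LCS = "e" (length 1)


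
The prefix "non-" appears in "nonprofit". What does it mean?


Prefix: non-
As in: nonprofit -> non- + profit
Meaning = not


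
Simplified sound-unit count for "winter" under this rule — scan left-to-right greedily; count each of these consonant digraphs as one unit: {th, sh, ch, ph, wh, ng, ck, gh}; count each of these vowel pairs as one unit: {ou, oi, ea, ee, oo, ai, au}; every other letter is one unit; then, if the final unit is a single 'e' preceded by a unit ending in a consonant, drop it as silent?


Word: "winter" (6 letters)
Left-to-right scan:
  (1) 'w' (letter)
  (2) 'i' (letter)
  (3) 'n' (letter)
  (4) 't' (letter)
  (5) 'e' (letter)
  (6) 'r' (letter)
Units from scan: 6
Sound units = 6 units


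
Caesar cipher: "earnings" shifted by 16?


Word: "earnings"
Shift: 16
Each letter → (letter + shift) mod 26:
  'e' (4) + 16 = 20 → 'u'
  'a' (0) + 16 = 16 → 'q'
  'r' (17) + 16 = 7 → 'h'
  'n' (13) + 16 = 3 → 'd'
  'i' (8) + 16 = 24 → 'y'
  'n' (13) + 16 = 3 → 'd'
  'g' (6) + 16 = 22 → 'w'
  's' (18) + 16 = 8 → 'i'
Result = "uqhdydwi"


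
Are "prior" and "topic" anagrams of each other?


Word 1: "prior" → sorted: ioprr
Word 2: "topic" → sorted: ciopt
Same letters? ioprr != ciopt
Anagram = No


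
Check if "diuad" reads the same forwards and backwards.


Word: "diuad"
Reversed: "dauid"
Forward == Backward? diuad != dauid
Palindrome = No


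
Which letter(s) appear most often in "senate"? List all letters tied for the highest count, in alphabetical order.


Word: "senate"
Letter counts:
  'a': 1
  'e': 2
  'n': 1
  's': 1
  't': 1
Maximum count = 2
Most frequent = 'e' (2 times each)


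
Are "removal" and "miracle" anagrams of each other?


Word 1: "removal" → sorted: aelmorv
Word 2: "miracle" → sorted: aceilmr
Same letters? aelmorv != aceilmr
Anagram = No


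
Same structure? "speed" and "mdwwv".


Pattern of "speed": [0, 1, 2, 2, 3]
Pattern of "mdwwv": [0, 1, 2, 2, 3]
Patterns match
Same pattern = Yes


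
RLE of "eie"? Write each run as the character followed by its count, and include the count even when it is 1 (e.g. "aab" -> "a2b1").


String: "eie"
Scanning for consecutive runs:
  'e' x 1
  'i' x 1
  'e' x 1
RLE = "e1i1e1"


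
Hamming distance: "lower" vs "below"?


Comparing character by character (same length = 5):
  Pos 0: 'l' vs 'b' !=
  Pos 1: 'o' vs 'e' !=
  Pos 2: 'w' vs 'l' !=
  Pos 3: 'e' vs 'o' !=
  Pos 4: 'r' vs 'w' !=
Hamming distance = 5


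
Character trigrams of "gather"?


Word: "gather" (length 6)
Number of trigrams = 6 - 3 + 1 = 4
  Position 0: "gat"
  Position 1: "ath"
  Position 2: "the"
  Position 3: "her"
Trigrams = "gat", "ath", "the", "her"


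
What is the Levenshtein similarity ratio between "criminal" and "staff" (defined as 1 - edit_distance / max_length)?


Word 1: "criminal" (length 8)
Word 2: "staff" (length 5)
One optimal edit sequence:
  1. delete 'c'  (+1)
  2. delete 'r'  (+1)
  3. delete 'i'  (+1)
  4. substitute 'm' -> 's'  (+1)
  5. substitute 'i' -> 't'  (+1)
  6. substitute 'n' -> 'a'  (+1)
  7. substitute 'a' -> 'f'  (+1)
  8. substitute 'l' -> 'f'  (+1)
Edit distance = 8
Max length = max(8, 5) = 8
Similarity = 1 - 8/8
= 0.0000


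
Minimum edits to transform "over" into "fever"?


Word 1: "over" (length 4)
Word 2: "fever" (length 5)
One optimal edit sequence (insert/delete/substitute each cost 1):
  1. insert 'f'  (+1)
  2. substitute 'o' -> 'e'  (+1)
  3. keep 'v'
  4. keep 'e'
  5. keep 'r'
Total edit operations: 2
Edit distance = 2


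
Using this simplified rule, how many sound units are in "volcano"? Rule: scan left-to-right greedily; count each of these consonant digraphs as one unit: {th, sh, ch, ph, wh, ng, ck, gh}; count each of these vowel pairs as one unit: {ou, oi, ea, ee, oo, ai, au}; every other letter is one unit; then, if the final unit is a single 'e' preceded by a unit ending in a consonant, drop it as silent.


Word: "volcano" (7 letters)
Left-to-right scan:
  (1) 'v' (letter)
  (2) 'o' (letter)
  (3) 'l' (letter)
  (4) 'c' (letter)
  (5) 'a' (letter)
  (6) 'n' (letter)
  (7) 'o' (letter)
Units from scan: 7
Sound units = 7 units


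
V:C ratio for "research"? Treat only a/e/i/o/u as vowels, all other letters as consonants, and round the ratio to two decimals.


Word: "research"
Vowels (a,e,i,o,u): 3
Consonants: 5
Ratio = 3/5
= 0.60


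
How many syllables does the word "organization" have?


Word: "organization"
Syllable breakdown: or-gan-i-za-tion
Counting: 5 parts
= 5 syllables


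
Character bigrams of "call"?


Word: "call" (length 4)
Number of bigrams = 4 - 2 + 1 = 3
  Position 0: "ca"
  Position 1: "al"
  Position 2: "ll"
Bigrams = "ca", "al", "ll"


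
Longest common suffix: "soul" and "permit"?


Word 1: "soul"
Word 2: "permit"
Comparing from end:
  Pos -1: 'l' != 't' (stop)
LCS = "" (length 0)


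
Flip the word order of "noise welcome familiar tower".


Original: "noise welcome familiar tower"
Words (1..n): noise | welcome | familiar | tower
Reversed (n..1): tower | familiar | welcome | noise
Result = "tower familiar welcome noise"


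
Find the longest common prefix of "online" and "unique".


Word 1: "online"
Word 2: "unique"
Comparing from start:
  Pos 0: 'o' != 'u' (stop)
LCP = "" (length 0)


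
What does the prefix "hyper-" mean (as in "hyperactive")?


Prefix: hyper-
Example: hyperactive = hyper- + active
Meaning = over / excessive


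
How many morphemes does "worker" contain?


Word: "worker"
Morphemes: work | -er
Each morpheme carries meaning
= 2 morphemes


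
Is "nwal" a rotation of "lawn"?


Word: "lawn", Candidate: "nwal"
Method: check if candidate is substring of word+word
"lawnlawn" contains "nwal"? No
Is rotation = No


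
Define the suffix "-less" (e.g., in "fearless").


Suffix: -less
Example: fearless (fear + -less)
Meaning = without


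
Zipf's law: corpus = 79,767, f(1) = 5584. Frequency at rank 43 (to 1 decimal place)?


Zipf's law: f(r) = f(1) / r
f(1) = 5584
f(43) = 5584 / 43
= 129.9 occurrences


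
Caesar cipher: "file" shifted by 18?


Word: "file"
Shift: 18
Each letter → (letter + shift) mod 26:
  'f' (5) + 18 = 23 → 'x'
  'i' (8) + 18 = 0 → 'a'
  'l' (11) + 18 = 3 → 'd'
  'e' (4) + 18 = 22 → 'w'
Result = "xadw"


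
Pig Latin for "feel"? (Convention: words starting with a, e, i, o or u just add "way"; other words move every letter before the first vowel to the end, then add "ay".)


Word: "feel"
Starts with consonant(s) → move to end, add 'ay'
Consonant cluster: "f"
Pig Latin = "eelfay"


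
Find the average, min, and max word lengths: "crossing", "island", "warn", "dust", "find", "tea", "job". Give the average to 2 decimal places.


Lengths: "crossing"=8, "island"=6, "warn"=4, "dust"=4, "find"=4, "tea"=3, "job"=3
Sum = 32, Count = 7
Average = 32/7 = 4.57
= avg=4.57, min=3, max=8


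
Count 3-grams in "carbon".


Word: "carbon" (length 6)
Number of 3-grams = length - 3 + 1 = 6 - 3 + 1
= 4


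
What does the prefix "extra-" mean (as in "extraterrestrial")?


Prefix: extra-
Example: extraterrestrial (extra- + terrestrial)
Meaning = beyond


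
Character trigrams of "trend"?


Word: "trend" (length 5)
Number of trigrams = 5 - 3 + 1 = 3
  Position 0: "tre"
  Position 1: "ren"
  Position 2: "end"
Trigrams = "tre", "ren", "end"


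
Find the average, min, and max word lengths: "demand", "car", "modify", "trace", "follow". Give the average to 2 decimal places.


Lengths: "demand"=6, "car"=3, "modify"=6, "trace"=5, "follow"=6
Sum = 26, Count = 5
Average = 26/5 = 5.20
= avg=5.20, min=3, max=6


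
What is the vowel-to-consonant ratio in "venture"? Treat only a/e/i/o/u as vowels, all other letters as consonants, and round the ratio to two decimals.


Word: "venture"
Vowels (a,e,i,o,u): 3
Consonants: 4
Ratio = 3/4
= 0.75


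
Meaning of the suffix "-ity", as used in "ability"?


Suffix: -ity
Example: ability = able + -ity, with a spelling change
Meaning = quality of


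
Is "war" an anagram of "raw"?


Word 1: "raw" → sorted: arw
Word 2: "war" → sorted: arw
Same letters? arw == arw
Anagram = Yes


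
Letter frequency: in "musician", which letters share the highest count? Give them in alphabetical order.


Word: "musician"
Letter counts:
  'a': 1
  'c': 1
  'i': 2
  'm': 1
  'n': 1
  's': 1
  'u': 1
Maximum count = 2
Most frequent = 'i' (2 times each)


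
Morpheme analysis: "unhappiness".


Word: "unhappiness"
Morphemes: un- | happi | -ness
Each morpheme carries meaning
= 3 morphemes


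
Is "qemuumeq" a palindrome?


Word: "qemuumeq"
Reversed: "qemuumeq"
Forward == Backward? qemuumeq == qemuumeq
Palindrome = Yes


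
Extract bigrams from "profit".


Word: "profit" (length 6)
Number of bigrams = 6 - 2 + 1 = 5
  Position 0: "pr"
  Position 1: "ro"
  Position 2: "of"
  Position 3: "fi"
  Position 4: "it"
Bigrams = "pr", "ro", "of", "fi", "it"


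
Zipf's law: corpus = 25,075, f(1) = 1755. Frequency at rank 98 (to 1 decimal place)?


Zipf's law: f(r) = f(1) / r
f(1) = 1755
f(98) = 1755 / 98
= 17.9 occurrences


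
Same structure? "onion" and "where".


Pattern of "onion": [0, 1, 2, 0, 1]
Pattern of "where": [0, 1, 2, 3, 2]
Patterns do not match
Same pattern = No


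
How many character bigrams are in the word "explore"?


Word: "explore" (length 7)
Number of 2-grams = length - 2 + 1 = 7 - 2 + 1
= 6


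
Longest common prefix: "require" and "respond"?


Word 1: "require"
Word 2: "respond"
Comparing from start:
  Pos 0: 'r' == 'r'
  Pos 1: 'e' == 'e'
  Pos 2: 'q' != 's' (stop)
LCP = "re" (length 2)


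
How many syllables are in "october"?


Word: "october"
Syllable breakdown: oc-to-ber
Counting: 3 parts
= 3 syllables


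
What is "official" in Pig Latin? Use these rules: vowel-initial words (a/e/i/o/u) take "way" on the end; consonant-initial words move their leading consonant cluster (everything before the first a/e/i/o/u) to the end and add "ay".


Word: "official"
Starts with vowel → add 'way'
Pig Latin = "officialway"


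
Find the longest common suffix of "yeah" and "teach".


Word 1: "yeah"
Word 2: "teach"
Comparing from end:
  Pos -1: 'h' == 'h'
  Pos -2: 'a' != 'c' (stop)
LCS = "h" (length 1)


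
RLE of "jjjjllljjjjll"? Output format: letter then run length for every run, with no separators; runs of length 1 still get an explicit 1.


String: "jjjjllljjjjll"
Scanning for consecutive runs:
  'j' x 4
  'l' x 3
  'j' x 4
  'l' x 2
RLE = "j4l3j4l2"


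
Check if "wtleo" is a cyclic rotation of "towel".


Word: "towel", Candidate: "wtleo"
Method: check if candidate is substring of word+word
"toweltowel" contains "wtleo"? No
Is rotation = No


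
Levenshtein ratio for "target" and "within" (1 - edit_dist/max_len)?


Word 1: "target" (length 6)
Word 2: "within" (length 6)
One optimal edit sequence:
  1. substitute 't' -> 'w'  (+1)
  2. substitute 'a' -> 'i'  (+1)
  3. substitute 'r' -> 't'  (+1)
  4. substitute 'g' -> 'h'  (+1)
  5. substitute 'e' -> 'i'  (+1)
  6. substitute 't' -> 'n'  (+1)
Edit distance = 6
Max length = max(6, 6) = 6
Similarity = 1 - 6/6
= 0.0000


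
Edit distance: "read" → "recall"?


Word 1: "read" (length 4)
Word 2: "recall" (length 6)
One optimal edit sequence (insert/delete/substitute each cost 1):
  1. keep 'r'
  2. keep 'e'
  3. insert 'c'  (+1)
  4. keep 'a'
  5. insert 'l'  (+1)
  6. substitute 'd' -> 'l'  (+1)
Total edit operations: 3
Edit distance = 3


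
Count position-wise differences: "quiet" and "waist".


Comparing character by character (same length = 5):
  Pos 0: 'q' vs 'w' !=
  Pos 1: 'u' vs 'a' !=
  Pos 2: 'i' vs 'i' =
  Pos 3: 'e' vs 's' !=
  Pos 4: 't' vs 't' =
Hamming distance = 3


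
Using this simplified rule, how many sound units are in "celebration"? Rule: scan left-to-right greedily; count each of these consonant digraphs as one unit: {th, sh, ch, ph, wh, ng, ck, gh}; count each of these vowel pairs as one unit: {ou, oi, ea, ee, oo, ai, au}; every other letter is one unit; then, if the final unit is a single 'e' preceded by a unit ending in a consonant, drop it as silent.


Word: "celebration" (11 letters)
Left-to-right scan:
  1. 'c' (letter)
  2. 'e' (letter)
  3. 'l' (letter)
  4. 'e' (letter)
  5. 'b' (letter)
  6. 'r' (letter)
  7. 'a' (letter)
  8. 't' (letter)
  9. 'i' (letter)
  10. 'o' (letter)
  11. 'n' (letter)
Units from scan: 11
Sound units = 11 units


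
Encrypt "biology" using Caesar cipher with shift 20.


Word: "biology"
Shift: 20
Each letter → (letter + shift) mod 26:
  'b' (1) + 20 = 21 → 'v'
  'i' (8) + 20 = 2 → 'c'
  'o' (14) + 20 = 8 → 'i'
  'l' (11) + 20 = 5 → 'f'
  'o' (14) + 20 = 8 → 'i'
  'g' (6) + 20 = 0 → 'a'
  'y' (24) + 20 = 18 → 's'
Result = "vcifias"


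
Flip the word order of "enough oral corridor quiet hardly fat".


Original: "enough oral corridor quiet hardly fat"
Words (1..n): enough | oral | corridor | quiet | hardly | fat
Reversed (n..1): fat | hardly | quiet | corridor | oral | enough
Result = "fat hardly quiet corridor oral enough"


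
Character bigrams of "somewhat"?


Word: "somewhat" (length 8)
Number of bigrams = 8 - 2 + 1 = 7
  Position 0: "so"
  Position 1: "om"
  Position 2: "me"
  Position 3: "ew"
  Position 4: "wh"
  Position 5: "ha"
  Position 6: "at"
Bigrams = "so", "om", "me", "ew", "wh", "ha", "at"


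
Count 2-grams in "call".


Word: "call" (length 4)
Number of 2-grams = length - 2 + 1 = 4 - 2 + 1
= 3


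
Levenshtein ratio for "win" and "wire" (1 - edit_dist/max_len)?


Word 1: "win" (length 3)
Word 2: "wire" (length 4)
One optimal edit sequence:
  1. keep 'w'
  2. keep 'i'
  3. insert 'r'  (+1)
  4. substitute 'n' -> 'e'  (+1)
Edit distance = 2
Max length = max(3, 4) = 4
Similarity = 1 - 2/4
= 0.5000


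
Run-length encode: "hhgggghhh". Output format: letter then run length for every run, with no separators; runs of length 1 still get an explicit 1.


String: "hhgggghhh"
Scanning for consecutive runs:
  'h' x 2
  'g' x 4
  'h' x 3
RLE = "h2g4h3"


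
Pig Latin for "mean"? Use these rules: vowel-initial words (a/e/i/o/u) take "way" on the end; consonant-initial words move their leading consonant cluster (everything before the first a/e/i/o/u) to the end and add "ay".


Word: "mean"
Starts with consonant(s) → move to end, add 'ay'
Consonant cluster: "m"
Pig Latin = "eanmay"


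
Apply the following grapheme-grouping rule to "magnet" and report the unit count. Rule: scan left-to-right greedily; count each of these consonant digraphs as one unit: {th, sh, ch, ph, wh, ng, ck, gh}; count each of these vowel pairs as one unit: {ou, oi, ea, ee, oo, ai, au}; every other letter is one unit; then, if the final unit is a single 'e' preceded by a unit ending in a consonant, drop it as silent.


Word: "magnet" (6 letters)
Left-to-right scan:
  1. 'm' (letter)
  2. 'a' (letter)
  3. 'g' (letter)
  4. 'n' (letter)
  5. 'e' (letter)
  6. 't' (letter)
Units from scan: 6
Sound units = 6 units


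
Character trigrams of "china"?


Word: "china" (length 5)
Number of trigrams = 5 - 3 + 1 = 3
  Position 0: "chi"
  Position 1: "hin"
  Position 2: "ina"
Trigrams = "chi", "hin", "ina"


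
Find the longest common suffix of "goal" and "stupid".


Word 1: "goal"
Word 2: "stupid"
Comparing from end:
  Pos -1: 'l' != 'd' (stop)
LCS = "" (length 0)


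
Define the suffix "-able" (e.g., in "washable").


Suffix: -able
Example: washable (wash + -able)
Meaning = capable of


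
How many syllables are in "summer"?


Word: "summer"
Syllable breakdown: sum · mer
Counting: 2 parts
= 2 syllables


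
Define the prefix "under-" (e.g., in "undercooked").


Prefix: under-
As in: undercooked -> under- + cooked
Meaning = insufficient


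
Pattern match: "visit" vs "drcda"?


Pattern of "visit": [0, 1, 2, 1, 3]
Pattern of "drcda": [0, 1, 2, 0, 3]
Patterns do not match
Same pattern = No


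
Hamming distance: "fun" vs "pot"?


Comparing character by character (same length = 3):
  Pos 0: 'f' vs 'p' !=
  Pos 1: 'u' vs 'o' !=
  Pos 2: 'n' vs 't' !=
Hamming distance = 3


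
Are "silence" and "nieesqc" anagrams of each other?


Word 1: "silence" → sorted: ceeilns
Word 2: "nieesqc" → sorted: ceeinqs
Same letters? ceeilns != ceeinqs
Anagram = No


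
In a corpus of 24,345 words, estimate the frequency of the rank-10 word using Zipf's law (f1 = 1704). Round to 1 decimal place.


Zipf's law: f(r) = f(1) / r
f(1) = 1704
f(10) = 1704 / 10
= 170.4 occurrences


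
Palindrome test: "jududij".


Word: "jududij"
Reversed: "jiduduj"
Forward == Backward? jududij != jiduduj
Palindrome = No


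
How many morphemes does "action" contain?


Word: "action"
Morphemes: act + -ion
Each morpheme carries meaning
= 2 morphemes


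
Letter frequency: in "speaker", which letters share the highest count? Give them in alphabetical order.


Word: "speaker"
Letter counts:
  'a': 1
  'e': 2
  'k': 1
  'p': 1
  'r': 1
  's': 1
Maximum count = 2
Most frequent = 'e' (2 times each)


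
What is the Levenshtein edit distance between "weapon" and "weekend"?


Word 1: "weapon" (length 6)
Word 2: "weekend" (length 7)
One optimal edit sequence (insert/delete/substitute each cost 1):
  1. keep 'w'
  2. keep 'e'
  3. substitute 'a' -> 'e'  (+1)
  4. substitute 'p' -> 'k'  (+1)
  5. substitute 'o' -> 'e'  (+1)
  6. keep 'n'
  7. insert 'd'  (+1)
Total edit operations: 4
Edit distance = 4


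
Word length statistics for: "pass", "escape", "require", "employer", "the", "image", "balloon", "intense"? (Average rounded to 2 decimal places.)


Lengths: "pass"=4, "escape"=6, "require"=7, "employer"=8, "the"=3, "image"=5, "balloon"=7, "intense"=7
Sum = 47, Count = 8
Average = 47/8 = 5.88
= avg=5.88, min=3, max=8


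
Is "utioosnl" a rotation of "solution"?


Word: "solution", Candidate: "utioosnl"
Method: check if candidate is substring of word+word
"solutionsolution" contains "utioosnl"? No
Is rotation = No


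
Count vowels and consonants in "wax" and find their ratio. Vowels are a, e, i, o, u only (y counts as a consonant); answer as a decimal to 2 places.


Word: "wax"
Vowels (a,e,i,o,u): 1
Consonants: 2
Ratio = 1/2
= 0.50


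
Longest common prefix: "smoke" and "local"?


Word 1: "smoke"
Word 2: "local"
Comparing from start:
  Pos 0: 's' != 'l' (stop)
LCP = "" (length 0)


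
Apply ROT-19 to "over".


Word: "over"
Shift: 19
Each letter → (letter + shift) mod 26:
  'o' (14) + 19 = 7 → 'h'
  'v' (21) + 19 = 14 → 'o'
  'e' (4) + 19 = 23 → 'x'
  'r' (17) + 19 = 10 → 'k'
Result = "hoxk"


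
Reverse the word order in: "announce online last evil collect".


Original: "announce online last evil collect"
Words (1..n): announce | online | last | evil | collect
Reversed (n..1): collect | evil | last | online | announce
Result = "collect evil last online announce"


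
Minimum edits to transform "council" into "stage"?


Word 1: "council" (length 7)
Word 2: "stage" (length 5)
One optimal edit sequence (insert/delete/substitute each cost 1):
  1. delete 'c'  (+1)
  2. delete 'o'  (+1)
  3. substitute 'u' -> 's'  (+1)
  4. substitute 'n' -> 't'  (+1)
  5. substitute 'c' -> 'a'  (+1)
  6. substitute 'i' -> 'g'  (+1)
  7. substitute 'l' -> 'e'  (+1)
Total edit operations: 7
Edit distance = 7


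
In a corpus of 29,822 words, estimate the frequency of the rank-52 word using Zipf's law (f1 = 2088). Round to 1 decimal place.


Zipf's law: f(r) = f(1) / r
f(1) = 2088
f(52) = 2088 / 52
= 40.2 occurrences


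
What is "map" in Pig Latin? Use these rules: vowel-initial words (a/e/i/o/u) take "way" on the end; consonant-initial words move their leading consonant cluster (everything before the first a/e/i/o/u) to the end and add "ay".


Word: "map"
Starts with consonant(s) → move to end, add 'ay'
Consonant cluster: "m"
Pig Latin = "apmay"


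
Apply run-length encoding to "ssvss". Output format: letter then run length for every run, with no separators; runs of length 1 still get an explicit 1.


String: "ssvss"
Scanning for consecutive runs:
  's' x 2
  'v' x 1
  's' x 2
RLE = "s2v1s2"


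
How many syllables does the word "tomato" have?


Word: "tomato"
Syllable breakdown: to / ma / to
Counting: 3 parts
= 3 syllables


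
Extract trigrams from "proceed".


Word: "proceed" (length 7)
Number of trigrams = 7 - 3 + 1 = 5
  Position 0: "pro"
  Position 1: "roc"
  Position 2: "oce"
  Position 3: "cee"
  Position 4: "eed"
Trigrams = "pro", "roc", "oce", "cee", "eed"


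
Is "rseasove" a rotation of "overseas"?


Word: "overseas", Candidate: "rseasove"
Method: check if candidate is substring of word+word
"overseasoverseas" contains "rseasove"? Yes
Is rotation = Yes


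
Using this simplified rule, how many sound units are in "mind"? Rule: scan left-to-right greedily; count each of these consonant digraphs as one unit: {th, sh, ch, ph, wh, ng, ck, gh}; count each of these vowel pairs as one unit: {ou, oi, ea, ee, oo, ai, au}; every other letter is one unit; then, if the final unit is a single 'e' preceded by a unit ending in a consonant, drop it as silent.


Word: "mind" (4 letters)
Left-to-right scan:
  [1] 'm' (letter)
  [2] 'i' (letter)
  [3] 'n' (letter)
  [4] 'd' (letter)
Units from scan: 4
Sound units = 4 units


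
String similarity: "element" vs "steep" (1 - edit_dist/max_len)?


Word 1: "element" (length 7)
Word 2: "steep" (length 5)
One optimal edit sequence:
  1. substitute 'e' -> 's'  (+1)
  2. substitute 'l' -> 't'  (+1)
  3. keep 'e'
  4. delete 'm'  (+1)
  5. keep 'e'
  6. delete 'n'  (+1)
  7. substitute 't' -> 'p'  (+1)
Edit distance = 5
Max length = max(7, 5) = 7
Similarity = 1 - 5/7
= 0.2857


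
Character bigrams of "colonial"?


Word: "colonial" (length 8)
Number of bigrams = 8 - 2 + 1 = 7
  Position 0: "co"
  Position 1: "ol"
  Position 2: "lo"
  Position 3: "on"
  Position 4: "ni"
  Position 5: "ia"
  Position 6: "al"
Bigrams = "co", "ol", "lo", "on", "ni", "ia", "al"


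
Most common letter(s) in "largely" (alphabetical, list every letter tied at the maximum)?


Word: "largely"
Letter counts:
  'a': 1
  'e': 1
  'g': 1
  'l': 2
  'r': 1
  'y': 1
Maximum count = 2
Most frequent = 'l' (2 times each)


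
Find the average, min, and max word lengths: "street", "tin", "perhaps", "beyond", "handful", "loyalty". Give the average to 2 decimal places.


Lengths: "street"=6, "tin"=3, "perhaps"=7, "beyond"=6, "handful"=7, "loyalty"=7
Sum = 36, Count = 6
Average = 36/6 = 6.00
= avg=6.00, min=3, max=7


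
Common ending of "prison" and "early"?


Word 1: "prison"
Word 2: "early"
Comparing from end:
  Pos -1: 'n' != 'y' (stop)
LCS = "" (length 0)


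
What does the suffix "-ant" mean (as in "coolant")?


Suffix: -ant
Example: coolant = cool + -ant
Meaning = one who / that which


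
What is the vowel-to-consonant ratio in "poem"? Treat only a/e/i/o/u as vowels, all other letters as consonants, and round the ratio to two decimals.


Word: "poem"
Vowels (a,e,i,o,u): 2
Consonants: 2
Ratio = 2/2
= 1.00


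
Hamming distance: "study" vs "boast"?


Comparing character by character (same length = 5):
  Pos 0: 's' vs 'b' !=
  Pos 1: 't' vs 'o' !=
  Pos 2: 'u' vs 'a' !=
  Pos 3: 'd' vs 's' !=
  Pos 4: 'y' vs 't' !=
Hamming distance = 5


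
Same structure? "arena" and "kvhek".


Pattern of "arena": [0, 1, 2, 3, 0]
Pattern of "kvhek": [0, 1, 2, 3, 0]
Patterns match
Same pattern = Yes


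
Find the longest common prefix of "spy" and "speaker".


Word 1: "spy"
Word 2: "speaker"
Comparing from start:
  Pos 0: 's' == 's'
  Pos 1: 'p' == 'p'
  Pos 2: 'y' != 'e' (stop)
LCP = "sp" (length 2)


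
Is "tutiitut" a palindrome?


Word: "tutiitut"
Reversed: "tutiitut"
Forward == Backward? tutiitut == tutiitut
Palindrome = Yes


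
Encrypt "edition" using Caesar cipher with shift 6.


Word: "edition"
Shift: 6
Each letter → (letter + shift) mod 26:
  'e' (4) + 6 = 10 → 'k'
  'd' (3) + 6 = 9 → 'j'
  'i' (8) + 6 = 14 → 'o'
  't' (19) + 6 = 25 → 'z'
  'i' (8) + 6 = 14 → 'o'
  'o' (14) + 6 = 20 → 'u'
  'n' (13) + 6 = 19 → 't'
Result = "kjozout"


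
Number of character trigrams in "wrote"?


Word: "wrote" (length 5)
Number of 3-grams = length - 3 + 1 = 5 - 3 + 1
= 3


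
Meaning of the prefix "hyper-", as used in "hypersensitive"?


Prefix: hyper-
Example: hypersensitive (hyper- + sensitive)
Meaning = over / excessive


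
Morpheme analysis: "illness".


Word: "illness"
Morphemes: ill + -ness
Each morpheme carries meaning
= 2 morphemes


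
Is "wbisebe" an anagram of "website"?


Word 1: "website" → sorted: beeistw
Word 2: "wbisebe" → sorted: bbeeisw
Same letters? beeistw != bbeeisw
Anagram = No


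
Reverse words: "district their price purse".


Original: "district their price purse"
Words (1..n): district | their | price | purse
Reversed (n..1): purse | price | their | district
Result = "purse price their district"


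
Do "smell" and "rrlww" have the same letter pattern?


Pattern of "smell": [0, 1, 2, 3, 3]
Pattern of "rrlww": [0, 0, 1, 2, 2]
Patterns do not match
Same pattern = No


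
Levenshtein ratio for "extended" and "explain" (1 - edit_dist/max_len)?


Word 1: "extended" (length 8)
Word 2: "explain" (length 7)
One optimal edit sequence:
  1. keep 'e'
  2. keep 'x'
  3. delete 't'  (+1)
  4. substitute 'e' -> 'p'  (+1)
  5. substitute 'n' -> 'l'  (+1)
  6. substitute 'd' -> 'a'  (+1)
  7. substitute 'e' -> 'i'  (+1)
  8. substitute 'd' -> 'n'  (+1)
Edit distance = 6
Max length = max(8, 7) = 8
Similarity = 1 - 6/8
= 0.2500


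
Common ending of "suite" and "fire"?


Word 1: "suite"
Word 2: "fire"
Comparing from end:
  Pos -1: 'e' == 'e'
  Pos -2: 't' != 'r' (stop)
LCS = "e" (length 1)


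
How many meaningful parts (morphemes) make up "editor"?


Word: "editor"
Morphemes: edit / -or
Each morpheme carries meaning
= 2 morphemes


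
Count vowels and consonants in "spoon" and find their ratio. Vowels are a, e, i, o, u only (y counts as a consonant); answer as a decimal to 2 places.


Word: "spoon"
Vowels (a,e,i,o,u): 2
Consonants: 3
Ratio = 2/3
= 0.67


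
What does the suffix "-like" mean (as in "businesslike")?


Suffix: -like
Example: businesslike (business + -like)
Meaning = resembling


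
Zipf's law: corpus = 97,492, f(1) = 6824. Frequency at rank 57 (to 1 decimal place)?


Zipf's law: f(r) = f(1) / r
f(1) = 6824
f(57) = 6824 / 57
= 119.7 occurrences


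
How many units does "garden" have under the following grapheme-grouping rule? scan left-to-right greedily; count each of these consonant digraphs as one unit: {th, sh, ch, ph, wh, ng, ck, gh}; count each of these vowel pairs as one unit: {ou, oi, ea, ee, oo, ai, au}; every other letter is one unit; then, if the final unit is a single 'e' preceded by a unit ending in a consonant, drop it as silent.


Word: "garden" (6 letters)
Left-to-right scan:
  [1] 'g' (letter)
  [2] 'a' (letter)
  [3] 'r' (letter)
  [4] 'd' (letter)
  [5] 'e' (letter)
  [6] 'n' (letter)
Units from scan: 6
Sound units = 6 units


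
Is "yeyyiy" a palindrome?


Word: "yeyyiy"
Reversed: "yiyyey"
Forward == Backward? yeyyiy != yiyyey
Palindrome = No


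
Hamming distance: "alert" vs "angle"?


Comparing character by character (same length = 5):
  Pos 0: 'a' vs 'a' =
  Pos 1: 'l' vs 'n' !=
  Pos 2: 'e' vs 'g' !=
  Pos 3: 'r' vs 'l' !=
  Pos 4: 't' vs 'e' !=
Hamming distance = 4


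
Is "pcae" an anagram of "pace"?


Word 1: "pace" → sorted: acep
Word 2: "pcae" → sorted: acep
Same letters? acep == acep
Anagram = Yes


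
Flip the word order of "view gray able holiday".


Original: "view gray able holiday"
Words (1..n): view | gray | able | holiday
Reversed (n..1): holiday | able | gray | view
Result = "holiday able gray view"


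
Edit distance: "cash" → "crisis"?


Word 1: "cash" (length 4)
Word 2: "crisis" (length 6)
One optimal edit sequence (insert/delete/substitute each cost 1):
  1. keep 'c'
  2. insert 'r'  (+1)
  3. substitute 'a' -> 'i'  (+1)
  4. keep 's'
  5. insert 'i'  (+1)
  6. substitute 'h' -> 's'  (+1)
Total edit operations: 4
Edit distance = 4


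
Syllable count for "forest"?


Word: "forest"
Syllable breakdown: for · est
Counting: 2 parts
= 2 syllables


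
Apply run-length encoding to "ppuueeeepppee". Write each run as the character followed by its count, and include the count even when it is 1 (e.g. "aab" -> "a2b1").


String: "ppuueeeepppee"
Scanning for consecutive runs:
  'p' x 2
  'u' x 2
  'e' x 4
  'p' x 3
  'e' x 2
RLE = "p2u2e4p3e2"


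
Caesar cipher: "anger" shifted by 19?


Word: "anger"
Shift: 19
Each letter → (letter + shift) mod 26:
  'a' (0) + 19 = 19 → 't'
  'n' (13) + 19 = 6 → 'g'
  'g' (6) + 19 = 25 → 'z'
  'e' (4) + 19 = 23 → 'x'
  'r' (17) + 19 = 10 → 'k'
Result = "tgzxk"


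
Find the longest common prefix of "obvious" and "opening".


Word 1: "obvious"
Word 2: "opening"
Comparing from start:
  Pos 0: 'o' == 'o'
  Pos 1: 'b' != 'p' (stop)
LCP = "o" (length 1)


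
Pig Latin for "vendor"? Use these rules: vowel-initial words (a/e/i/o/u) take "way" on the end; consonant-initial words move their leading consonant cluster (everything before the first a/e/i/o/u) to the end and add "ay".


Word: "vendor"
Starts with consonant(s) → move to end, add 'ay'
Consonant cluster: "v"
Pig Latin = "endorvay"


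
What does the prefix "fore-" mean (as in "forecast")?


Prefix: fore-
As in: forecast -> fore- + cast
Meaning = before


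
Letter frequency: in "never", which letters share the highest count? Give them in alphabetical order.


Word: "never"
Letter counts:
  'e': 2
  'n': 1
  'r': 1
  'v': 1
Maximum count = 2
Most frequent = 'e' (2 times each)


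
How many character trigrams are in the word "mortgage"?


Word: "mortgage" (length 8)
Number of 3-grams = length - 3 + 1 = 8 - 3 + 1
= 6


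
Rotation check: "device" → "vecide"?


Word: "device", Candidate: "vecide"
Method: check if candidate is substring of word+word
"devicedevice" contains "vecide"? No
Is rotation = No


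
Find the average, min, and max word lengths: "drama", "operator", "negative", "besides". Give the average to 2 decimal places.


Lengths: "drama"=5, "operator"=8, "negative"=8, "besides"=7
Sum = 28, Count = 4
Average = 28/4 = 7.00
= avg=7.00, min=5, max=8


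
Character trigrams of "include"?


Word: "include" (length 7)
Number of trigrams = 7 - 3 + 1 = 5
  Position 0: "inc"
  Position 1: "ncl"
  Position 2: "clu"
  Position 3: "lud"
  Position 4: "ude"
Trigrams = "inc", "ncl", "clu", "lud", "ude"


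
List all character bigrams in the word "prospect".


Word: "prospect" (length 8)
Number of bigrams = 8 - 2 + 1 = 7
  Position 0: "pr"
  Position 1: "ro"
  Position 2: "os"
  Position 3: "sp"
  Position 4: "pe"
  Position 5: "ec"
  Position 6: "ct"
Bigrams = "pr", "ro", "os", "sp", "pe", "ec", "ct"


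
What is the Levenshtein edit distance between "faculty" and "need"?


Word 1: "faculty" (length 7)
Word 2: "need" (length 4)
One optimal edit sequence (insert/delete/substitute each cost 1):
  1. delete 'f'  (+1)
  2. delete 'a'  (+1)
  3. delete 'c'  (+1)
  4. substitute 'u' -> 'n'  (+1)
  5. substitute 'l' -> 'e'  (+1)
  6. substitute 't' -> 'e'  (+1)
  7. substitute 'y' -> 'd'  (+1)
Total edit operations: 7
Edit distance = 7


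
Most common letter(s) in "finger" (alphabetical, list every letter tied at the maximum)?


Word: "finger"
Letter counts:
  'e': 1
  'f': 1
  'g': 1
  'i': 1
  'n': 1
  'r': 1
Maximum count = 1
Most frequent = 'e', 'f', 'g', 'i', 'n', 'r' (1 time each)


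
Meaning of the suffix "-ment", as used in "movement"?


Suffix: -ment
As in: movement -> move + -ment
Meaning = result of action


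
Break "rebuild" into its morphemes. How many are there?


Word: "rebuild"
Morphemes: re- + build
Each morpheme carries meaning
= 2 morphemes


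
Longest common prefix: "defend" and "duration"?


Word 1: "defend"
Word 2: "duration"
Comparing from start:
  Pos 0: 'd' == 'd'
  Pos 1: 'e' != 'u' (stop)
LCP = "d" (length 1)


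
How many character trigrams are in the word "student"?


Word: "student" (length 7)
Number of 3-grams = length - 3 + 1 = 7 - 3 + 1
= 5


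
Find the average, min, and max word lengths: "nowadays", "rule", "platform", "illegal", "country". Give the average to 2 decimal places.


Lengths: "nowadays"=8, "rule"=4, "platform"=8, "illegal"=7, "country"=7
Sum = 34, Count = 5
Average = 34/5 = 6.80
= avg=6.80, min=4, max=8


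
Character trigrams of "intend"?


Word: "intend" (length 6)
Number of trigrams = 6 - 3 + 1 = 4
  Position 0: "int"
  Position 1: "nte"
  Position 2: "ten"
  Position 3: "end"
Trigrams = "int", "nte", "ten", "end"


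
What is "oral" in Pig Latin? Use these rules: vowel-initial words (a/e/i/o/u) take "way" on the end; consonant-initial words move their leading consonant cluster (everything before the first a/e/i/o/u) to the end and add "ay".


Word: "oral"
Starts with vowel → add 'way'
Pig Latin = "oralway"


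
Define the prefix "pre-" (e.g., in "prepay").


Prefix: pre-
Example: prepay (pre- + pay)
Meaning = before


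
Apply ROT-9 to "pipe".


Word: "pipe"
Shift: 9
Each letter → (letter + shift) mod 26:
  'p' (15) + 9 = 24 → 'y'
  'i' (8) + 9 = 17 → 'r'
  'p' (15) + 9 = 24 → 'y'
  'e' (4) + 9 = 13 → 'n'
Result = "yryn"


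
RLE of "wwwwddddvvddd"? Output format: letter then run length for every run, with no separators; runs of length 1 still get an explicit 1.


String: "wwwwddddvvddd"
Scanning for consecutive runs:
  'w' x 4
  'd' x 4
  'v' x 2
  'd' x 3
RLE = "w4d4v2d3"


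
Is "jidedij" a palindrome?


Word: "jidedij"
Reversed: "jidedij"
Forward == Backward? jidedij == jidedij
Palindrome = Yes


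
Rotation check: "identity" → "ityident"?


Word: "identity", Candidate: "ityident"
Method: check if candidate is substring of word+word
"identityidentity" contains "ityident"? Yes
Is rotation = Yes


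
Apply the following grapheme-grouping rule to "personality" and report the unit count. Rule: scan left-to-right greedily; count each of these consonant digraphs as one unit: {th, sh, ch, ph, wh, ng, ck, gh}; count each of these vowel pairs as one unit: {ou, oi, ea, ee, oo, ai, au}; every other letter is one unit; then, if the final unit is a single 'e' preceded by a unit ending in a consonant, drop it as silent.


Word: "personality" (11 letters)
Left-to-right scan:
  (1) 'p' (letter)
  (2) 'e' (letter)
  (3) 'r' (letter)
  (4) 's' (letter)
  (5) 'o' (letter)
  (6) 'n' (letter)
  (7) 'a' (letter)
  (8) 'l' (letter)
  (9) 'i' (letter)
  (10) 't' (letter)
  (11) 'y' (letter)
Units from scan: 11
Sound units = 11 units


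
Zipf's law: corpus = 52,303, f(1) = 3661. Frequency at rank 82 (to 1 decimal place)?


Zipf's law: f(r) = f(1) / r
f(1) = 3661
f(82) = 3661 / 82
= 44.6 occurrences


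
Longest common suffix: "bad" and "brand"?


Word 1: "bad"
Word 2: "brand"
Comparing from end:
  Pos -1: 'd' == 'd'
  Pos -2: 'a' != 'n' (stop)
LCS = "d" (length 1)


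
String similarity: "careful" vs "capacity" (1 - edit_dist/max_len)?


Word 1: "careful" (length 7)
Word 2: "capacity" (length 8)
One optimal edit sequence:
  1. keep 'c'
  2. keep 'a'
  3. insert 'p'  (+1)
  4. substitute 'r' -> 'a'  (+1)
  5. substitute 'e' -> 'c'  (+1)
  6. substitute 'f' -> 'i'  (+1)
  7. substitute 'u' -> 't'  (+1)
  8. substitute 'l' -> 'y'  (+1)
Edit distance = 6
Max length = max(7, 8) = 8
Similarity = 1 - 6/8
= 0.2500


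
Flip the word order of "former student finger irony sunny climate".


Original: "former student finger irony sunny climate"
Words (1..n): former | student | finger | irony | sunny | climate
Reversed (n..1): climate | sunny | irony | finger | student | former
Result = "climate sunny irony finger student former"


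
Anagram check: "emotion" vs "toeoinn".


Word 1: "emotion" → sorted: eimnoot
Word 2: "toeoinn" → sorted: einnoot
Same letters? eimnoot != einnoot
Anagram = No


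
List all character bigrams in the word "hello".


Word: "hello" (length 5)
Number of bigrams = 5 - 2 + 1 = 4
  Position 0: "he"
  Position 1: "el"
  Position 2: "ll"
  Position 3: "lo"
Bigrams = "he", "el", "ll", "lo"


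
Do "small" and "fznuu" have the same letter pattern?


Pattern of "small": [0, 1, 2, 3, 3]
Pattern of "fznuu": [0, 1, 2, 3, 3]
Patterns match
Same pattern = Yes


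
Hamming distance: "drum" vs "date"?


Comparing character by character (same length = 4):
  Pos 0: 'd' vs 'd' =
  Pos 1: 'r' vs 'a' !=
  Pos 2: 'u' vs 't' !=
  Pos 3: 'm' vs 'e' !=
Hamming distance = 3


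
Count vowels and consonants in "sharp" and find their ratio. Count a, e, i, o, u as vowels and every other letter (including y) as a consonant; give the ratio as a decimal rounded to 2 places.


Word: "sharp"
Vowels (a,e,i,o,u): 1
Consonants: 4
Ratio = 1/4
= 0.25


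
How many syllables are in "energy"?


Word: "energy"
Syllable breakdown: en / er / gy
Counting: 3 parts
= 3 syllables


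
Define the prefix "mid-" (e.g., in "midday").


Prefix: mid-
Example: midday (mid- + day)
Meaning = middle


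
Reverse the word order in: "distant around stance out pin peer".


Original: "distant around stance out pin peer"
Words (1..n): distant | around | stance | out | pin | peer
Reversed (n..1): peer | pin | out | stance | around | distant
Result = "peer pin out stance around distant"


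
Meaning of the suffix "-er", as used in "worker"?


Suffix: -er
Example: worker = work + -er
Meaning = one who / more


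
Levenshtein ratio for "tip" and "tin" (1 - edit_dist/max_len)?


Word 1: "tip" (length 3)
Word 2: "tin" (length 3)
One optimal edit sequence:
  1. keep 't'
  2. keep 'i'
  3. substitute 'p' -> 'n'  (+1)
Edit distance = 1
Max length = max(3, 3) = 3
Similarity = 1 - 1/3
= 0.6667


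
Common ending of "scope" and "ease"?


Word 1: "scope"
Word 2: "ease"
Comparing from end:
  Pos -1: 'e' == 'e'
  Pos -2: 'p' != 's' (stop)
LCS = "e" (length 1)
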